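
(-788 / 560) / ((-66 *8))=0.00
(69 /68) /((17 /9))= 621 /1156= 0.54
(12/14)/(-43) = -6/301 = -0.02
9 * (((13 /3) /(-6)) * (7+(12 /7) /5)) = -3341 /70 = -47.73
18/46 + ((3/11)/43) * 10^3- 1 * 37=-329266/10879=-30.27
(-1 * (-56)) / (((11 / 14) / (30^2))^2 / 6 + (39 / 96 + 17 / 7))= 53343360000 / 2700337621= 19.75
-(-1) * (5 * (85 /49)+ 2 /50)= 10674 /1225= 8.71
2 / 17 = 0.12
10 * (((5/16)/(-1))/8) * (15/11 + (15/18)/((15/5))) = -8125/12672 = -0.64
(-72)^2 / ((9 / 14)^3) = 175616 / 9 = 19512.89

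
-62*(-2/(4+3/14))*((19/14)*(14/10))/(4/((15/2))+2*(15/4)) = 98952/14219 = 6.96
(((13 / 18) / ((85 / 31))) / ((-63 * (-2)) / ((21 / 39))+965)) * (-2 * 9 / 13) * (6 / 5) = -186 / 509575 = -0.00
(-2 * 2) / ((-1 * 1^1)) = 4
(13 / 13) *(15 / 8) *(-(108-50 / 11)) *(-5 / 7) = 42675 / 308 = 138.56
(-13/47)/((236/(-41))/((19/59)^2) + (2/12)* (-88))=577239/146442224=0.00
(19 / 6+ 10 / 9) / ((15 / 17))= 1309 / 270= 4.85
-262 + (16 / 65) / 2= -17022 / 65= -261.88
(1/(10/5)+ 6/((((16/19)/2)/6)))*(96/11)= 8256/11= 750.55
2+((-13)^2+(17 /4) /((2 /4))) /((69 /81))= 9677 /46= 210.37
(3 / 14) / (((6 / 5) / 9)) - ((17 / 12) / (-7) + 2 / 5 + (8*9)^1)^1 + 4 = -6992 / 105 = -66.59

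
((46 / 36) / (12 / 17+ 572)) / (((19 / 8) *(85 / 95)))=23 / 21906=0.00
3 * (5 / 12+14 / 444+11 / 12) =303 / 74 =4.09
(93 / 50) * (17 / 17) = 93 / 50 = 1.86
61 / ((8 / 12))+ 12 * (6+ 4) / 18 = 589 / 6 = 98.17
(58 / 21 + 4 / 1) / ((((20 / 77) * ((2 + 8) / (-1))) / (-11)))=8591 / 300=28.64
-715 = -715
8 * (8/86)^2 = 128/1849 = 0.07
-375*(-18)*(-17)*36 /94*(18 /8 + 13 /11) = -77972625 /517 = -150817.46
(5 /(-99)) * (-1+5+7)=-5 /9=-0.56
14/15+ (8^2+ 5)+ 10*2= 1349/15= 89.93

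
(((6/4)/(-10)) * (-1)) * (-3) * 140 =-63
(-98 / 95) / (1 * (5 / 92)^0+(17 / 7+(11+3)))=-343 / 5795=-0.06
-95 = -95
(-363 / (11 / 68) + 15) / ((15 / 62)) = -46066 / 5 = -9213.20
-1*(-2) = 2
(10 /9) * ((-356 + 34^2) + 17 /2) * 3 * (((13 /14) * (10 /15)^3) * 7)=140140 /27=5190.37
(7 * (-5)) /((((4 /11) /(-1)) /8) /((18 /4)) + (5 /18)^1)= -6930 /53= -130.75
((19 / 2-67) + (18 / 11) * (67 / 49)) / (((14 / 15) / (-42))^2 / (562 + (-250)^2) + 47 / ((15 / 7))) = -3803752432575 / 1509684416009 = -2.52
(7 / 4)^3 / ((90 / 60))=343 / 96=3.57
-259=-259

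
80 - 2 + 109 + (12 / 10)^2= 4711 / 25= 188.44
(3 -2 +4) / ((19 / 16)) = 80 / 19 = 4.21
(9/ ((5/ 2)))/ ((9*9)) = 2/ 45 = 0.04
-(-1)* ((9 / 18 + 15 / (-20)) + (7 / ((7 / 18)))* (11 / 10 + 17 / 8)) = 289 / 5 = 57.80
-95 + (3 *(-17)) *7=-452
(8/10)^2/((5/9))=144/125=1.15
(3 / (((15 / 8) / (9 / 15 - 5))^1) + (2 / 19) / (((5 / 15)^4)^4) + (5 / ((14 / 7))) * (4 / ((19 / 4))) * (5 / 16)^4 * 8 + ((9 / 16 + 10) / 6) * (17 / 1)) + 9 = 6612023109607 / 1459200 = 4531265.84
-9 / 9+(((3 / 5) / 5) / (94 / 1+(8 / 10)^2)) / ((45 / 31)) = -35459 / 35490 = -1.00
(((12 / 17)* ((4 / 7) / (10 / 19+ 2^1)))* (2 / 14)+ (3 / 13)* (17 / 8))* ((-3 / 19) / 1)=-133377 / 1646008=-0.08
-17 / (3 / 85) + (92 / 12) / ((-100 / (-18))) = -72043 / 150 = -480.29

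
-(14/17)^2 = -0.68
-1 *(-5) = 5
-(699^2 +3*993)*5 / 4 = -614475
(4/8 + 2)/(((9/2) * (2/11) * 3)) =55/54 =1.02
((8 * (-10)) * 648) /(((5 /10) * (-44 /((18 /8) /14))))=29160 /77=378.70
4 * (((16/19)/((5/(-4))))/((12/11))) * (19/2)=-352/15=-23.47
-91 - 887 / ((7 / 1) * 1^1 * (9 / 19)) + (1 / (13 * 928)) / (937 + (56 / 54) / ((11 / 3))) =-25283460067427 / 70524129312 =-358.51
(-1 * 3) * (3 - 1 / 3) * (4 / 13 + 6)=-656 / 13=-50.46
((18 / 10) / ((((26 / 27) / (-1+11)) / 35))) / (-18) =-945 / 26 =-36.35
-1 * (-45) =45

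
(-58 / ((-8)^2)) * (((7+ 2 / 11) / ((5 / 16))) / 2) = -2291 / 220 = -10.41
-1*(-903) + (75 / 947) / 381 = 108602932 / 120269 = 903.00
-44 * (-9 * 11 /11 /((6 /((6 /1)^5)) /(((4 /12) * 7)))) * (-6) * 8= -57480192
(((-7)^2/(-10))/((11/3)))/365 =-147/40150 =-0.00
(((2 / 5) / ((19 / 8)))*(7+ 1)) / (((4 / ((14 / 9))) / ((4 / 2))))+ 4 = 4316 / 855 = 5.05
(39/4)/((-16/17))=-663/64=-10.36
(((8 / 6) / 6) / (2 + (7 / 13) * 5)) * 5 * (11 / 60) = 0.04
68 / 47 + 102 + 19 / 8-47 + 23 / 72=100067 / 1692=59.14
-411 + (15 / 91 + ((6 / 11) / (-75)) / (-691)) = -7104274468 / 17292275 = -410.84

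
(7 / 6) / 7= 1 / 6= 0.17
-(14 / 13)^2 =-1.16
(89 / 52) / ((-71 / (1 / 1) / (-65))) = 445 / 284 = 1.57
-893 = -893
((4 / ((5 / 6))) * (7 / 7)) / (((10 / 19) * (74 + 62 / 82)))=0.12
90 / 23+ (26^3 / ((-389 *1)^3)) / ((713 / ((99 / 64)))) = 1313841338577 / 335759508776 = 3.91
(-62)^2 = 3844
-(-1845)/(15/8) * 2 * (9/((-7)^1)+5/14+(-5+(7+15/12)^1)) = 31980/7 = 4568.57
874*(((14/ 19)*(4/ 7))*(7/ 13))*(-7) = -1387.08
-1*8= -8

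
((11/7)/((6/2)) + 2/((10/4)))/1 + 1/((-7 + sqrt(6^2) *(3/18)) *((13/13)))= 81/70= 1.16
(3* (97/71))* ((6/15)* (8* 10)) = 9312/71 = 131.15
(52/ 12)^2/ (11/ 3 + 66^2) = 169/ 39237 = 0.00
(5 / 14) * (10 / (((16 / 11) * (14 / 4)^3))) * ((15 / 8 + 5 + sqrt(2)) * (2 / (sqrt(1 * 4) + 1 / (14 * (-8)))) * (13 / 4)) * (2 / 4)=7150 * sqrt(2) / 76489 + 196625 / 305956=0.77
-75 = -75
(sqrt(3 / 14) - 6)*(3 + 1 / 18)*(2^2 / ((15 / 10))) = -440 / 9 + 110*sqrt(42) / 189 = -45.12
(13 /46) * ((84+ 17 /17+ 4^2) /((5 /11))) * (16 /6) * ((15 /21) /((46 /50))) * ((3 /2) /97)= 722150 /359191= 2.01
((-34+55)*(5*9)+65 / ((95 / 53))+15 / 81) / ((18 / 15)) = 2517415 / 3078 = 817.87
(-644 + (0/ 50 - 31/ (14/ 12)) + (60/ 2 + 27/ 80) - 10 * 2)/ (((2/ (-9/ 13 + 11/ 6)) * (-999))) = 32906059/ 87272640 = 0.38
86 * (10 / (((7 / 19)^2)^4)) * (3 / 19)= 2306189086620 / 5764801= 400046.61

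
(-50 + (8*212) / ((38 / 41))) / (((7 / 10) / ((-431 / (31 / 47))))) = -6850512260 / 4123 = -1661535.84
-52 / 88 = -13 / 22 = -0.59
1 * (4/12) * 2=2/3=0.67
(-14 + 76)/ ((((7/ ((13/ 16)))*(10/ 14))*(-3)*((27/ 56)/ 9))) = -2821/ 45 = -62.69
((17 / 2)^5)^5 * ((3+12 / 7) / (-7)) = -190430704607497278505005809704881 / 1644167168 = -115821984718951204908749.20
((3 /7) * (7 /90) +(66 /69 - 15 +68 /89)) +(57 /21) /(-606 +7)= -3411933289 /257492130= -13.25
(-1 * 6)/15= -2/5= -0.40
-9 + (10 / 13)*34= 17.15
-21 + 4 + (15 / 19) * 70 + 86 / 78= 29170 / 741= 39.37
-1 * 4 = -4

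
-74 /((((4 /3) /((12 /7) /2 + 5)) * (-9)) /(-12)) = -3034 /7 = -433.43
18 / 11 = 1.64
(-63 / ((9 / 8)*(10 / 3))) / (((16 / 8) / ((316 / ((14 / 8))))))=-7584 / 5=-1516.80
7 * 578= 4046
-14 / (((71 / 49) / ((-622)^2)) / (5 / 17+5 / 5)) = -5838853328 / 1207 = -4837492.40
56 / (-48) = -7 / 6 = -1.17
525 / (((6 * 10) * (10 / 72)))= 63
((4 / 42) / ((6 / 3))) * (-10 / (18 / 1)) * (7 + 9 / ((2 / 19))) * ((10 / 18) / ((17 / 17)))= -1.36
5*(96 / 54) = 80 / 9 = 8.89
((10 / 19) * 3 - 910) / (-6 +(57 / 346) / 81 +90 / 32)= 1289943360 / 4523311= 285.18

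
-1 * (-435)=435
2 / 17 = 0.12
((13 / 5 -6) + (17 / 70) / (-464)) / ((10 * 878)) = -110449 / 285174400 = -0.00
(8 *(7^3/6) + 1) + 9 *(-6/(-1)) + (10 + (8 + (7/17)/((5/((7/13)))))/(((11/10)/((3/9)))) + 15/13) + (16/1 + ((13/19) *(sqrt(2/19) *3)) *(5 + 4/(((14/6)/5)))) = 195 *sqrt(38)/133 + 3952258/7293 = 550.96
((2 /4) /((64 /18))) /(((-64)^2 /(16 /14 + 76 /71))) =2475 /32571392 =0.00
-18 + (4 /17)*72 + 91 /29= 1025 /493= 2.08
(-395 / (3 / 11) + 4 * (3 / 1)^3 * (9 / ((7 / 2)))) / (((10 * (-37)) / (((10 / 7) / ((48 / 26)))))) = 319579 / 130536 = 2.45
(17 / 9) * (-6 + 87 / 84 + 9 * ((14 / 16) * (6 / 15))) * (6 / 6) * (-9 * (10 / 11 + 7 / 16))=511683 / 12320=41.53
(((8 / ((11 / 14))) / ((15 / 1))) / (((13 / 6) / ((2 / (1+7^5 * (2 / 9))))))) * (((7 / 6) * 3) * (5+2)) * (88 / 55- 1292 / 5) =-126838656 / 120202225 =-1.06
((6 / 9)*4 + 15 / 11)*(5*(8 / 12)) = 1330 / 99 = 13.43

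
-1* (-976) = 976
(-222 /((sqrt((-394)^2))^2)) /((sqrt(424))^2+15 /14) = -777 /230952359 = -0.00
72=72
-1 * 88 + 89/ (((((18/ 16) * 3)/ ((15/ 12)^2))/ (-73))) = -3095.87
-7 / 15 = -0.47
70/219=0.32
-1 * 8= -8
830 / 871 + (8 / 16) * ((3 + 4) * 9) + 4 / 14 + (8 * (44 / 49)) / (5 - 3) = 3101097 / 85358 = 36.33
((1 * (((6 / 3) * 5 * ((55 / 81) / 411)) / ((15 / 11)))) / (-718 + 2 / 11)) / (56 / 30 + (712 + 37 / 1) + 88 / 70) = -33275 / 1482806840652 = -0.00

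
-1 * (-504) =504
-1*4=-4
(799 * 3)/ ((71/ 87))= 208539/ 71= 2937.17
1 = 1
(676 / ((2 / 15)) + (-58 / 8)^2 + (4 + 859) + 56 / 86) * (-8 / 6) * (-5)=39908.09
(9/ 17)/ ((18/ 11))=11/ 34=0.32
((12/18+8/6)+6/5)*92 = 1472/5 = 294.40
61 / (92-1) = 61 / 91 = 0.67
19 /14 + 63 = 64.36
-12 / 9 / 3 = -4 / 9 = -0.44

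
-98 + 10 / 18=-97.44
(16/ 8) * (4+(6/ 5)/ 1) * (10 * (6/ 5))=124.80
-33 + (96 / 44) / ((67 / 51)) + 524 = 363091 / 737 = 492.66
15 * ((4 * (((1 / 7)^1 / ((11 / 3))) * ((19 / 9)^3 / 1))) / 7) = 3.14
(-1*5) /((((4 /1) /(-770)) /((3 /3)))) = 1925 /2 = 962.50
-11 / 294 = -0.04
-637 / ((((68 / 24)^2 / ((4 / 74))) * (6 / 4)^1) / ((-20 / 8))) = 7.15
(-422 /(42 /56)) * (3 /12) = -422 /3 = -140.67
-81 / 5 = -16.20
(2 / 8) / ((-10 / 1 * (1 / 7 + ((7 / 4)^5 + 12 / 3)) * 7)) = -0.00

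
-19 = -19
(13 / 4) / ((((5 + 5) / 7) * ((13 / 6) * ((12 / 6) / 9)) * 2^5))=189 / 1280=0.15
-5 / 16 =-0.31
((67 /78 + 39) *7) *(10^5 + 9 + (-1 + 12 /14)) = 362748793 /13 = 27903753.31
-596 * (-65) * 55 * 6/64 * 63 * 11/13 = 85187025/8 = 10648378.12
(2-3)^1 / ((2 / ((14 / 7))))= -1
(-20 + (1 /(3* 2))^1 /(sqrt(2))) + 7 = -13 + sqrt(2) /12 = -12.88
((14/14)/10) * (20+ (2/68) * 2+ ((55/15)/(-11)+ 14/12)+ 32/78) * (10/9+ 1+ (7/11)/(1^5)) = 5.85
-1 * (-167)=167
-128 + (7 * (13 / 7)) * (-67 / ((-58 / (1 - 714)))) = -628447 / 58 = -10835.29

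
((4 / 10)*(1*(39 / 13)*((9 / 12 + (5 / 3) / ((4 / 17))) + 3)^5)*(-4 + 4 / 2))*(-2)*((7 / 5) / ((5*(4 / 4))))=64976275 / 324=200544.06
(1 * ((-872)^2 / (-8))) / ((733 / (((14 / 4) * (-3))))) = 998004 / 733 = 1361.53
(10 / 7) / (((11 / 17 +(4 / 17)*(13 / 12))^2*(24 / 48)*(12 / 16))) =17340 / 3703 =4.68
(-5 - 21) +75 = 49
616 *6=3696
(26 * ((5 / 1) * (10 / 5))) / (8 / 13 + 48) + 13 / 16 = 6.16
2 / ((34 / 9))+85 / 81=2174 / 1377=1.58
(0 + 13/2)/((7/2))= 13/7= 1.86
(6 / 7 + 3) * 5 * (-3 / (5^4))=-81 / 875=-0.09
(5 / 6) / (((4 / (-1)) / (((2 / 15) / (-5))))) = 1 / 180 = 0.01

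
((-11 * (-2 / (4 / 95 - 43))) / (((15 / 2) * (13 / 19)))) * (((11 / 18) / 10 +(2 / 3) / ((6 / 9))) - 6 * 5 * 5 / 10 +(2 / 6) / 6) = 42959 / 31005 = 1.39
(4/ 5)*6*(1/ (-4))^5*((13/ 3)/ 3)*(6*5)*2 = -13/ 32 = -0.41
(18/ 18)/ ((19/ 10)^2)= 100/ 361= 0.28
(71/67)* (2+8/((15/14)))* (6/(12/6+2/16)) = 161312/5695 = 28.33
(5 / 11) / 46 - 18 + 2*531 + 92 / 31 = 16422891 / 15686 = 1046.98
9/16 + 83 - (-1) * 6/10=6733/80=84.16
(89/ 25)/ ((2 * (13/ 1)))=0.14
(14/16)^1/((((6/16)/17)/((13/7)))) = 221/3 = 73.67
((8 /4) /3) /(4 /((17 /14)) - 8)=-0.14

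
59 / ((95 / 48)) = 2832 / 95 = 29.81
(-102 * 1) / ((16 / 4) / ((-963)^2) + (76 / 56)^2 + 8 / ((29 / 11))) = -20.92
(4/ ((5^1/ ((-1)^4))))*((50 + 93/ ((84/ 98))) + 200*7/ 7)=286.80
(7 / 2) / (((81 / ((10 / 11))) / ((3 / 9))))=35 / 2673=0.01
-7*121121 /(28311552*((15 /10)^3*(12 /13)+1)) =-11022011 /1514668032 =-0.01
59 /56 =1.05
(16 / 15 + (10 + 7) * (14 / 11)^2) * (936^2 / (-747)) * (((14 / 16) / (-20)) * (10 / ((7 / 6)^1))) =631713888 / 50215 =12580.18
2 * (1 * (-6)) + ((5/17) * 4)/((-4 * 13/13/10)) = -254/17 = -14.94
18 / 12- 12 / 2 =-4.50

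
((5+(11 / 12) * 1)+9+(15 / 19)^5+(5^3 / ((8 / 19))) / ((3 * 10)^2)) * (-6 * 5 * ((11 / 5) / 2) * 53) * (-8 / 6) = 6466199163347 / 178279128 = 36270.09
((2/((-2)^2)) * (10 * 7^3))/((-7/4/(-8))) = 7840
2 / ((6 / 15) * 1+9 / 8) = 80 / 61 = 1.31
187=187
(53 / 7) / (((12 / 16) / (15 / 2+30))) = 2650 / 7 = 378.57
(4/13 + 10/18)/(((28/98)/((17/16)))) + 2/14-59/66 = 708935/288288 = 2.46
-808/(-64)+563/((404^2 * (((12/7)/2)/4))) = 773711/61206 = 12.64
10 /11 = 0.91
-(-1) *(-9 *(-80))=720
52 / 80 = 13 / 20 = 0.65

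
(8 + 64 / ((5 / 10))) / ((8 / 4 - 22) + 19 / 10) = -7.51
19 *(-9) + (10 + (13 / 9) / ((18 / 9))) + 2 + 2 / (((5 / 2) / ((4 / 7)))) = -99427 / 630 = -157.82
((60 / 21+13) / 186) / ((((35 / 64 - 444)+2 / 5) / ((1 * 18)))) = -11840 / 3418401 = -0.00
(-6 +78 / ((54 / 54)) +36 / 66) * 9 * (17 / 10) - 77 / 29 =1766128 / 1595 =1107.29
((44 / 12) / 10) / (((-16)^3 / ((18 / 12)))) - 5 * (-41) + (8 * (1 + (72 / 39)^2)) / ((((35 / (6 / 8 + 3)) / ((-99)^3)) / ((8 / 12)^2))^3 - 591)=5673411155792413082059336191 / 27683252652234849368391680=204.94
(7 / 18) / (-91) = -0.00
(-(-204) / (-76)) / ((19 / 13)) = -663 / 361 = -1.84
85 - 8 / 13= 1097 / 13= 84.38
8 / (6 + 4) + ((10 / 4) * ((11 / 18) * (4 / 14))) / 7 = 3803 / 4410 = 0.86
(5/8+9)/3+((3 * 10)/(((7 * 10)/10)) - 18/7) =827/168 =4.92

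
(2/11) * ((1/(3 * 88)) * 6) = 1/242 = 0.00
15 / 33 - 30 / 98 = 80 / 539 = 0.15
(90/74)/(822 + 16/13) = 585/395974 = 0.00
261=261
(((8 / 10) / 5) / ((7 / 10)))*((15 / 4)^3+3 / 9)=10189 / 840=12.13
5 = 5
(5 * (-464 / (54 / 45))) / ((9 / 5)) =-29000 / 27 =-1074.07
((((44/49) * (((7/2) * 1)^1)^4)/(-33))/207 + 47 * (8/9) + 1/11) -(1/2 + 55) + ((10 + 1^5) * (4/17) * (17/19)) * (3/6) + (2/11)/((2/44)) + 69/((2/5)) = 164.01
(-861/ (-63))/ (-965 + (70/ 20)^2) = -0.01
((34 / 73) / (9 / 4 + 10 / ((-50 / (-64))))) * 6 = 4080 / 21973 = 0.19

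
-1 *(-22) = 22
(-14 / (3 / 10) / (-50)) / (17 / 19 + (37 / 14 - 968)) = -3724 / 3848205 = -0.00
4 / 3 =1.33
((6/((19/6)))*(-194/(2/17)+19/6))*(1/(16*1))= -29625/152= -194.90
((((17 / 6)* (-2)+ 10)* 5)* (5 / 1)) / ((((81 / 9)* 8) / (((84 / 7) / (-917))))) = -325 / 16506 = -0.02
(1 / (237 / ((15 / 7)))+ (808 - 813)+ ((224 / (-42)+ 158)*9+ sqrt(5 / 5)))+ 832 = 1217711 / 553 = 2202.01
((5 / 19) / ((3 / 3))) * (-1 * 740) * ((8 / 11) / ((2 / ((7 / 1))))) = -103600 / 209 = -495.69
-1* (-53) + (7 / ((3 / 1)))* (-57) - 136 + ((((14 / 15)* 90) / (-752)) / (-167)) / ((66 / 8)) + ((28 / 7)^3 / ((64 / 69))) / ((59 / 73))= -665414260 / 5094001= -130.63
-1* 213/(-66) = 71/22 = 3.23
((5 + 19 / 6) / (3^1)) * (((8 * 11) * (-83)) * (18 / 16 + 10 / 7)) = -913913 / 18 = -50772.94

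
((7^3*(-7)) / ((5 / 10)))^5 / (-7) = 364764645931940576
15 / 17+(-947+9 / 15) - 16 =-81729 / 85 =-961.52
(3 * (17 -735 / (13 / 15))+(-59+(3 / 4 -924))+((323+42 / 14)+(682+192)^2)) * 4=39557779 / 13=3042906.08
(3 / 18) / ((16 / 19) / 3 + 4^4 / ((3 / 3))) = 19 / 29216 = 0.00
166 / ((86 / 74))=6142 / 43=142.84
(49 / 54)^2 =2401 / 2916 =0.82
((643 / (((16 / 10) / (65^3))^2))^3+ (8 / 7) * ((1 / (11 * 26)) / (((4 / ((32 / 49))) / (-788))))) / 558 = 12182018185043262703475050000000000000.00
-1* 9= -9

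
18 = 18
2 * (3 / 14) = 3 / 7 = 0.43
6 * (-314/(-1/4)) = 7536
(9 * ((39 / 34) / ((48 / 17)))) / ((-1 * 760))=-117 / 24320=-0.00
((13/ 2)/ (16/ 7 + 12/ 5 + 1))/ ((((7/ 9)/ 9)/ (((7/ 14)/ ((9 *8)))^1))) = 0.09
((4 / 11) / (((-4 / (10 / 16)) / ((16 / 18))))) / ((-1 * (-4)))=-5 / 396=-0.01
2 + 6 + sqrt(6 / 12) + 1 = sqrt(2) / 2 + 9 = 9.71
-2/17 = -0.12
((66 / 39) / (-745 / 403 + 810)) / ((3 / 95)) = 0.07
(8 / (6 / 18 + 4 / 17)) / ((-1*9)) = -136 / 87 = -1.56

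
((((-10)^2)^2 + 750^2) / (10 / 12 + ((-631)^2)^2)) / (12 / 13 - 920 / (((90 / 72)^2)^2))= -1395468750 / 145259550586973603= -0.00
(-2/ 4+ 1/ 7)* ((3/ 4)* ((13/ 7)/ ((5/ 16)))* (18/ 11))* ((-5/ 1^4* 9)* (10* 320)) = 202176000/ 539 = 375094.62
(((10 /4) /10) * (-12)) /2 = -3 /2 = -1.50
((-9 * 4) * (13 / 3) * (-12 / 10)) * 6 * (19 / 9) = 11856 / 5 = 2371.20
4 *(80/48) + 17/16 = 7.73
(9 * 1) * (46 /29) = 14.28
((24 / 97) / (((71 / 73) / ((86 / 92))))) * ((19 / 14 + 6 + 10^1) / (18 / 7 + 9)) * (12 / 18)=37668 / 158401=0.24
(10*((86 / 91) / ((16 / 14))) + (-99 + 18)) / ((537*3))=-0.05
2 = 2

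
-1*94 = -94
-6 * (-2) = 12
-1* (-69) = 69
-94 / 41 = -2.29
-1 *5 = -5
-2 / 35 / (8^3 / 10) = -1 / 896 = -0.00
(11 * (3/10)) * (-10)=-33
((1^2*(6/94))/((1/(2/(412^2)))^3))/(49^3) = 3/3380488066976765484544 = 0.00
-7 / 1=-7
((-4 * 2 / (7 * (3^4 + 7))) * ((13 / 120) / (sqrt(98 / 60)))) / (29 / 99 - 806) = 39 * sqrt(30) / 156339400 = 0.00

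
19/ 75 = 0.25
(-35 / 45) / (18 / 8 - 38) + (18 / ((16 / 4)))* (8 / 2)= 23194 / 1287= 18.02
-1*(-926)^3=794022776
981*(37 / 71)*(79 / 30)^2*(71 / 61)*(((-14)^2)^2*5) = 241732228612 / 305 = 792564683.97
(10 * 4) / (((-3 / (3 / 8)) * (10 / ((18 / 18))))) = -1 / 2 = -0.50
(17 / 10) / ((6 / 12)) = 17 / 5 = 3.40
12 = 12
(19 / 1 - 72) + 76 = 23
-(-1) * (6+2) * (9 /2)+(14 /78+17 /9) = 4454 /117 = 38.07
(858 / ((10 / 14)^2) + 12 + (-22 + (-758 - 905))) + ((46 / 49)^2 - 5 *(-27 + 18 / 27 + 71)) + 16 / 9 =-114524597 / 540225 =-211.99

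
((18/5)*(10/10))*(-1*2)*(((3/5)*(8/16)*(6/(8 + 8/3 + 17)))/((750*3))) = -54/259375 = -0.00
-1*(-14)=14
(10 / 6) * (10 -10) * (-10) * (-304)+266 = 266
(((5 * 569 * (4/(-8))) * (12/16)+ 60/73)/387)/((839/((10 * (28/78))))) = -2421125/205422438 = -0.01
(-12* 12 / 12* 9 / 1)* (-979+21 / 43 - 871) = 8589132 / 43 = 199747.26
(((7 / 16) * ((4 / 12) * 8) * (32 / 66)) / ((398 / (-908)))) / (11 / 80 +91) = -2033920 / 143639991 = -0.01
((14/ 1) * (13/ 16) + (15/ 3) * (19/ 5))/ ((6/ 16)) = 81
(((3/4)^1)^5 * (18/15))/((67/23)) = 16767/171520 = 0.10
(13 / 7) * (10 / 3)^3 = 13000 / 189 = 68.78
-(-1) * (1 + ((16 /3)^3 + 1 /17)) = 152.76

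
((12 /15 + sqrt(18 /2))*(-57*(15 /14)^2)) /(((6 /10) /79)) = -6416775 /196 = -32738.65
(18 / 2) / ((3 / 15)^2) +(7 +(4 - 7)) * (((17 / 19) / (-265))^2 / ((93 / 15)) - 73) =-10530897709 / 157177595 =-67.00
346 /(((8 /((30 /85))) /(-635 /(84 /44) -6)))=-1230203 /238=-5168.92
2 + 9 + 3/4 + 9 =83/4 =20.75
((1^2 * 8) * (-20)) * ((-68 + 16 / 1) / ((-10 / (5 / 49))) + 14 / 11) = -155520 / 539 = -288.53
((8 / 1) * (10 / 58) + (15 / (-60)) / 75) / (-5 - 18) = -11971 / 200100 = -0.06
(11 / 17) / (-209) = -1 / 323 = -0.00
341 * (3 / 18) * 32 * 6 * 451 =4921312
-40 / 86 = -0.47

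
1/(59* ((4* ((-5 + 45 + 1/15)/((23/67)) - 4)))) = 345/9177332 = 0.00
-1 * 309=-309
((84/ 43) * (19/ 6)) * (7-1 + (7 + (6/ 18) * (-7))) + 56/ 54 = 77812/ 1161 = 67.02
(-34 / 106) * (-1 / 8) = 17 / 424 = 0.04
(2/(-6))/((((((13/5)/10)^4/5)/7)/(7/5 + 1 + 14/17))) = -11987500000/1456611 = -8229.72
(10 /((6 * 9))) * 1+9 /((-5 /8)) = -14.21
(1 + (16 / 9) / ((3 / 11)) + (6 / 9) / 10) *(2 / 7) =2048 / 945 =2.17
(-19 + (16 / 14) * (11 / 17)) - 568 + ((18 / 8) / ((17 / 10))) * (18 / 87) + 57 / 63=-6057353 / 10353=-585.08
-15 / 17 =-0.88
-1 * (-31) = 31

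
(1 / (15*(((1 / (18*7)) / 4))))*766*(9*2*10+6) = 23935968 / 5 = 4787193.60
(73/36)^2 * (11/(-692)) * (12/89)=-58619/6651504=-0.01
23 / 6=3.83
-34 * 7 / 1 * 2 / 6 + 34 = -45.33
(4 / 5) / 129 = 4 / 645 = 0.01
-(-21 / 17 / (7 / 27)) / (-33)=-27 / 187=-0.14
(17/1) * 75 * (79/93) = 33575/31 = 1083.06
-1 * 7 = -7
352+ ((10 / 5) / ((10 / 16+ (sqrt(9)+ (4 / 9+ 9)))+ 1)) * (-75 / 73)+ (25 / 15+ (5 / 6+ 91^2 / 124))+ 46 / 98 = 189433350487 / 449314124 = 421.61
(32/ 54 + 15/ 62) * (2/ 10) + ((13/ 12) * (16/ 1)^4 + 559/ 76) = 22583804341/ 318060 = 71004.86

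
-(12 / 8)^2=-9 / 4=-2.25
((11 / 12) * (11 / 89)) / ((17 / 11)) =1331 / 18156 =0.07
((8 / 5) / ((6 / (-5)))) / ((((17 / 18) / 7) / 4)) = -672 / 17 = -39.53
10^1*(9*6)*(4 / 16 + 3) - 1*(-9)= 1764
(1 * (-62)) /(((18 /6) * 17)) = -62 /51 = -1.22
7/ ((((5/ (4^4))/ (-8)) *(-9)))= 14336/ 45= 318.58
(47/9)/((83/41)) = 1927/747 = 2.58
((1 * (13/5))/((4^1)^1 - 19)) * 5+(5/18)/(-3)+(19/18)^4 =148109/524880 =0.28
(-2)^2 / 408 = 0.01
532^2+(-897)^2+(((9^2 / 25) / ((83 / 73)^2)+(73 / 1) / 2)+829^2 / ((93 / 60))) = 16348510548763 / 10677950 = 1531053.30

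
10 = 10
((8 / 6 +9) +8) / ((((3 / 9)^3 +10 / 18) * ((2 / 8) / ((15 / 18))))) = 825 / 8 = 103.12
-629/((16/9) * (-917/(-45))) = -254745/14672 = -17.36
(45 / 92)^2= 2025 / 8464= 0.24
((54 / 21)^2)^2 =104976 / 2401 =43.72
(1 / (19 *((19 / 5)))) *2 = 10 / 361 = 0.03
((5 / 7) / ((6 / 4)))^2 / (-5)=-20 / 441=-0.05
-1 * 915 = -915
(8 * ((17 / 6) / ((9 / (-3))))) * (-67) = 4556 / 9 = 506.22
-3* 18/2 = -27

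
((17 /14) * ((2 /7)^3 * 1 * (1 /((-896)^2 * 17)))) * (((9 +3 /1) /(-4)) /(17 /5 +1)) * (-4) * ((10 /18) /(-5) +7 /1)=155 /3975595008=0.00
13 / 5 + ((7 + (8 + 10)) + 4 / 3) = 434 / 15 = 28.93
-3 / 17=-0.18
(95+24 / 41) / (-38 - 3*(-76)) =3919 / 7790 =0.50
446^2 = 198916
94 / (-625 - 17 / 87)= -4089 / 27196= -0.15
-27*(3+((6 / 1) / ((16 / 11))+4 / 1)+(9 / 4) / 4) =-5049 / 16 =-315.56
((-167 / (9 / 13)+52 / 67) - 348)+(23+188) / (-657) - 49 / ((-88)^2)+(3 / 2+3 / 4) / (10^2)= -1672460974037 / 2840692800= -588.75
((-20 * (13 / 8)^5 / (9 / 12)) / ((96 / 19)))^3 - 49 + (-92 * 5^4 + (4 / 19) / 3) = -271420.86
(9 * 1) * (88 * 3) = 2376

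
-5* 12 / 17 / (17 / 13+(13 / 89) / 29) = -335530 / 124797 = -2.69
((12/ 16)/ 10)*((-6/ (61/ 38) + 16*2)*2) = 1293/ 305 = 4.24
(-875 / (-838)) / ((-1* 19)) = -875 / 15922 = -0.05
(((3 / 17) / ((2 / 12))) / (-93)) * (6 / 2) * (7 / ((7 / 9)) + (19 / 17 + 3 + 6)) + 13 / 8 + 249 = 17915995 / 71672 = 249.97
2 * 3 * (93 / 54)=31 / 3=10.33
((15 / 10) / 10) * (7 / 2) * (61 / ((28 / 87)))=15921 / 160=99.51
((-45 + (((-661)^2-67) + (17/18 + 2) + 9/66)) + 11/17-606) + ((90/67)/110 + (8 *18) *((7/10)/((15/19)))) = 1230037638562/2819025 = 436334.42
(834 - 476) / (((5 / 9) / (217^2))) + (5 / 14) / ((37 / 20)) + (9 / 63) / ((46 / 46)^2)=39295676757 / 1295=30344151.94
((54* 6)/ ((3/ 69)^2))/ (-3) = -57132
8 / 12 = 2 / 3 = 0.67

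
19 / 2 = 9.50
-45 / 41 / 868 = -45 / 35588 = -0.00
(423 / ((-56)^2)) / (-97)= -423 / 304192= -0.00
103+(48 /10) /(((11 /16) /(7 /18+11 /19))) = 344089 /3135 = 109.76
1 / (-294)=-1 / 294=-0.00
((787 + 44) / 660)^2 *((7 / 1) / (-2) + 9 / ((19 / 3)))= -6061591 / 1839200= -3.30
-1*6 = -6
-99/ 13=-7.62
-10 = -10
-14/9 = -1.56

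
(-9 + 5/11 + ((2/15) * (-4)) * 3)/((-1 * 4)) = 2.54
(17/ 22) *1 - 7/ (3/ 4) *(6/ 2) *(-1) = 633/ 22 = 28.77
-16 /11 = -1.45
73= 73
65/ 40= 1.62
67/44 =1.52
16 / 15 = 1.07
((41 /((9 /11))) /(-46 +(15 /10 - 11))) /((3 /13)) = -11726 /2997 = -3.91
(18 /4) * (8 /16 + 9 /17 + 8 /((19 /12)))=35361 /1292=27.37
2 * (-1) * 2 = -4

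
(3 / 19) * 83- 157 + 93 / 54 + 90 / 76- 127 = -45826 / 171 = -267.99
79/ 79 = 1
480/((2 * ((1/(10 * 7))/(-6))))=-100800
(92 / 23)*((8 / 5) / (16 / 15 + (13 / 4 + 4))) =384 / 499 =0.77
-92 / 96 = -23 / 24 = -0.96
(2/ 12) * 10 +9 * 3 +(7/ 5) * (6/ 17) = 7436/ 255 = 29.16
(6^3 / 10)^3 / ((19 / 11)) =13856832 / 2375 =5834.46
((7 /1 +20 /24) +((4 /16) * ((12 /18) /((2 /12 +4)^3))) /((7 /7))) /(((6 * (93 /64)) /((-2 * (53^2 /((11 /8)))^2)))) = -98105569589248 /13078125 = -7501501.14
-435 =-435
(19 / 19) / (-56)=-1 / 56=-0.02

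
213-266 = -53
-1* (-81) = 81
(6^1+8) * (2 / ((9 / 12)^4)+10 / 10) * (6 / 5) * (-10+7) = -16604 / 45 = -368.98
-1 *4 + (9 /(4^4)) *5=-979 /256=-3.82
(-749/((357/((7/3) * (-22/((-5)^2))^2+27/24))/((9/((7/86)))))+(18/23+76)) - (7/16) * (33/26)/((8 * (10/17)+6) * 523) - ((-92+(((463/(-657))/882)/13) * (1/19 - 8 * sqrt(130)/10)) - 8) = -225334104963639297293/447645044148120000 - 926 * sqrt(130)/18832905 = -503.38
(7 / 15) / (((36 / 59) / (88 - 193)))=-2891 / 36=-80.31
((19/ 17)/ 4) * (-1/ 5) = -19/ 340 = -0.06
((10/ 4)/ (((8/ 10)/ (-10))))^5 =-30517578125/ 1024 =-29802322.39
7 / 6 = 1.17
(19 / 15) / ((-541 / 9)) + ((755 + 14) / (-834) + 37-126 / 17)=1098582299 / 38351490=28.65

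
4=4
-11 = -11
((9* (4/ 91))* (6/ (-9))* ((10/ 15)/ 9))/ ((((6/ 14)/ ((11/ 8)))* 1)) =-0.06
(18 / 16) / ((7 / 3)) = 27 / 56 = 0.48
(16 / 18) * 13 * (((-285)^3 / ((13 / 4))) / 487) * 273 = -22470084000 / 487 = -46139802.87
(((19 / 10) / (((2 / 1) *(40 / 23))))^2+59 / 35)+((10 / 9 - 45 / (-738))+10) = 21748760927 / 1653120000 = 13.16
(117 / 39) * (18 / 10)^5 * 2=354294 / 3125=113.37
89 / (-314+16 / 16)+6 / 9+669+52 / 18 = 1893788 / 2817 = 672.27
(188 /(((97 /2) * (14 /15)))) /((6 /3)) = 1410 /679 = 2.08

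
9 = 9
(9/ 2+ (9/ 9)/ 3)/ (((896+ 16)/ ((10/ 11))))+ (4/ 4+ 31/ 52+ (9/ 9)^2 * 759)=297583609/ 391248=760.60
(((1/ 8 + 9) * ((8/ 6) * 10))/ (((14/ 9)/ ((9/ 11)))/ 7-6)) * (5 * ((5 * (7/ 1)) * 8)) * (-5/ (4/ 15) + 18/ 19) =2333417625/ 4408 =529359.72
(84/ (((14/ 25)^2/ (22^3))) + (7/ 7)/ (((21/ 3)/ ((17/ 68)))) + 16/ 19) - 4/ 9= 13656062075/ 4788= 2852143.29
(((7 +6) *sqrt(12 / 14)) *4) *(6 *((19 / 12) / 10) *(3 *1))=741 *sqrt(42) / 35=137.21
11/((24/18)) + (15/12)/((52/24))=8.83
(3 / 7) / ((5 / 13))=39 / 35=1.11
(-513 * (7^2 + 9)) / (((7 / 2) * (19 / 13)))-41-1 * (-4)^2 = -41115 / 7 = -5873.57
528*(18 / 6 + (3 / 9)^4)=42944 / 27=1590.52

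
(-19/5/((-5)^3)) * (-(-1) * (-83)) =-2.52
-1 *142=-142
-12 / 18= -2 / 3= -0.67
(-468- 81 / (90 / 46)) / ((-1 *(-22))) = -2547 / 110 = -23.15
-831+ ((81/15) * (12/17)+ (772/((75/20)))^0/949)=-66725054/80665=-827.19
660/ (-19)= -660/ 19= -34.74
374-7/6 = 2237/6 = 372.83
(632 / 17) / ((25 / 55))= 6952 / 85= 81.79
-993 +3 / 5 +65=-4637 / 5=-927.40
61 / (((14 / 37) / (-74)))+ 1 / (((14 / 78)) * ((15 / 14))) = -417363 / 35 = -11924.66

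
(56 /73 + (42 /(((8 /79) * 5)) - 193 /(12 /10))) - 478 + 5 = -2409509 /4380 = -550.12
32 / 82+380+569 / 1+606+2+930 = 101983 / 41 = 2487.39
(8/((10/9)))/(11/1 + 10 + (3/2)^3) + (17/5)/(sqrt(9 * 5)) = 96/325 + 17 * sqrt(5)/75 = 0.80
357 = 357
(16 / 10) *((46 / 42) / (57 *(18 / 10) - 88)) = 0.12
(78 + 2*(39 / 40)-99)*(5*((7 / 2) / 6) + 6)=-13589 / 80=-169.86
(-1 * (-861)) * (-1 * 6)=-5166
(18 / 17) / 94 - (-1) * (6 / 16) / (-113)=5739 / 722296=0.01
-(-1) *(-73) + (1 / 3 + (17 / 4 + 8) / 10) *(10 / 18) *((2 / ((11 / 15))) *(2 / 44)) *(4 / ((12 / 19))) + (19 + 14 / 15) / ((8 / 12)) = -503953 / 11880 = -42.42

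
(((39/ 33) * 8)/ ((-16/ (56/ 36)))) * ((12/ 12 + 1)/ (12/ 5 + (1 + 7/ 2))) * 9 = -1820/ 759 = -2.40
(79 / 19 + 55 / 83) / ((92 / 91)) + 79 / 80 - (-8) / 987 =16507148803 / 2863958160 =5.76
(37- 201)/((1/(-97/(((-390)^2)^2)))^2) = -0.00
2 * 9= 18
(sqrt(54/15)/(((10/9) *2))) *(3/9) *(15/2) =27 *sqrt(10)/40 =2.13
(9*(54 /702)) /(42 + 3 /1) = 1 /65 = 0.02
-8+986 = 978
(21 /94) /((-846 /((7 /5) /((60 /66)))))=-539 /1325400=-0.00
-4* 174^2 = -121104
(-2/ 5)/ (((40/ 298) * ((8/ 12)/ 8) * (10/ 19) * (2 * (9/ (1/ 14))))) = -2831/ 10500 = -0.27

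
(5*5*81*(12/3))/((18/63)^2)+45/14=1389195/14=99228.21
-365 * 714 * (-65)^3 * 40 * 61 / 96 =3638142746875 / 2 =1819071373437.50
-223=-223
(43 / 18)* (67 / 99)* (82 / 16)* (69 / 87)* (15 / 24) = 13583915 / 3307392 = 4.11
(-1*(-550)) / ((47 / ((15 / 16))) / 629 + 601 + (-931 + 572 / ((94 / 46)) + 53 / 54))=-4390105500 / 391309433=-11.22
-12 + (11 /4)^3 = 563 /64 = 8.80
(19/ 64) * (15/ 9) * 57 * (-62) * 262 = -458131.56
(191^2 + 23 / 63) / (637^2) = 2298326 / 25563447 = 0.09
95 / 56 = 1.70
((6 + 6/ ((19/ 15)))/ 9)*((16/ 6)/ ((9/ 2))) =1088/ 1539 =0.71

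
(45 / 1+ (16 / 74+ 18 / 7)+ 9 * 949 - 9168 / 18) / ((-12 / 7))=-1569434 / 333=-4713.02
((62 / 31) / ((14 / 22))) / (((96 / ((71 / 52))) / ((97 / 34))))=75757 / 594048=0.13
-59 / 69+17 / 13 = 406 / 897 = 0.45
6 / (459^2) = 2 / 70227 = 0.00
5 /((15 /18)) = 6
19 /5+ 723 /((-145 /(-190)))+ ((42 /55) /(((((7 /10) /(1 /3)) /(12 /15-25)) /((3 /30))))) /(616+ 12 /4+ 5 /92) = 39275014869 /41290925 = 951.18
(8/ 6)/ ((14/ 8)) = 16/ 21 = 0.76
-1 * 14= -14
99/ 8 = 12.38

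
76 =76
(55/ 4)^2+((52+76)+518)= 13361/ 16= 835.06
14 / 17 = 0.82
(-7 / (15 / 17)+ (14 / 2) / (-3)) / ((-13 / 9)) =462 / 65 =7.11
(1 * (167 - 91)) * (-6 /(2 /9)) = -2052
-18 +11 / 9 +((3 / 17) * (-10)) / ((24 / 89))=-23.32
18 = 18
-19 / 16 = -1.19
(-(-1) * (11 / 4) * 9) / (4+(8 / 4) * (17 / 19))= 171 / 40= 4.28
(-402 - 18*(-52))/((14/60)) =16020/7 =2288.57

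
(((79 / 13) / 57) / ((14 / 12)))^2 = 24964 / 2989441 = 0.01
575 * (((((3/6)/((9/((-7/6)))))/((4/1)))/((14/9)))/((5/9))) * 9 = -3105/32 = -97.03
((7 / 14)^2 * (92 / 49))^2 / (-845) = -0.00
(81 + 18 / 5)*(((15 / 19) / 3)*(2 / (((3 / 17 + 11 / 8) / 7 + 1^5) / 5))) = 4026960 / 22097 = 182.24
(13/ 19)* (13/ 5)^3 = 28561/ 2375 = 12.03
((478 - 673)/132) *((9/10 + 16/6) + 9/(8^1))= -7319/1056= -6.93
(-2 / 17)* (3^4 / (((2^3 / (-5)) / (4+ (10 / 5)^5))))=3645 / 17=214.41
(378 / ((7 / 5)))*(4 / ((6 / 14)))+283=2803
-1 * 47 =-47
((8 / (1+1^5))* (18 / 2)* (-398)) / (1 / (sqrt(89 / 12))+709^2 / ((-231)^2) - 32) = 81594988974576* sqrt(267) / 129168388515197+81986074103839752 / 129168388515197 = 645.04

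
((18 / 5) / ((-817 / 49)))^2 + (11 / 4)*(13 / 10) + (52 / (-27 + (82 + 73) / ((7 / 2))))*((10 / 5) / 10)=68219481107 / 16153233800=4.22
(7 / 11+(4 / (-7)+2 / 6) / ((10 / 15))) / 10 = 43 / 1540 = 0.03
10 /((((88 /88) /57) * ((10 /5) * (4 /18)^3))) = 207765 /8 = 25970.62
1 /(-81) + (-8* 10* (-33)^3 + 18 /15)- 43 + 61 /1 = 1164366571 /405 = 2874979.19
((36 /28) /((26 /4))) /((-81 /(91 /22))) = -1 /99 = -0.01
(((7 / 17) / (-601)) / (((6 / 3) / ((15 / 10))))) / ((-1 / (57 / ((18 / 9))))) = 0.01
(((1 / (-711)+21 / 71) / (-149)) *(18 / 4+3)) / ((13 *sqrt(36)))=-18575 / 97781697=-0.00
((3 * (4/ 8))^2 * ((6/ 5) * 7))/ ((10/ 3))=5.67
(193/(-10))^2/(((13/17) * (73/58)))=18363757/47450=387.01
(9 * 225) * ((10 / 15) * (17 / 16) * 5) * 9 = 516375 / 8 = 64546.88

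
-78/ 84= -0.93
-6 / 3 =-2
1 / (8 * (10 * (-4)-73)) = -0.00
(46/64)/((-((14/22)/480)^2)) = -20037600/49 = -408930.61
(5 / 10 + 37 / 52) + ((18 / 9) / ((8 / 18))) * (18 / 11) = 4905 / 572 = 8.58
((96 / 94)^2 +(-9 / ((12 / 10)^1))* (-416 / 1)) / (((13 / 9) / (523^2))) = 16972325650224 / 28717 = 591020150.09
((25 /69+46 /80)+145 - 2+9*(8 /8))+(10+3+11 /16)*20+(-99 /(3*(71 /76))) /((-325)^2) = 1766336908459 /4139655000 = 426.69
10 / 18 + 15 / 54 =5 / 6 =0.83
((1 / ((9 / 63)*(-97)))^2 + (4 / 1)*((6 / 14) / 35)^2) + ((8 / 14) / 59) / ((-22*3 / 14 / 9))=-4648615799 / 366539121025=-0.01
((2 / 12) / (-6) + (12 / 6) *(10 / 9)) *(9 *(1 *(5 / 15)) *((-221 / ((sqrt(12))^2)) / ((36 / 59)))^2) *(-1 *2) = -13431226159 / 1119744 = -11994.91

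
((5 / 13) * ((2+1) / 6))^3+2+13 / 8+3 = 58283 / 8788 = 6.63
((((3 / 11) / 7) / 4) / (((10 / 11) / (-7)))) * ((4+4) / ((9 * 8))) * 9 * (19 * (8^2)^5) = -7650410496 / 5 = -1530082099.20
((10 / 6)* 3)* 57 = 285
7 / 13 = 0.54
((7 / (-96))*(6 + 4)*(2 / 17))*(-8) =35 / 51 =0.69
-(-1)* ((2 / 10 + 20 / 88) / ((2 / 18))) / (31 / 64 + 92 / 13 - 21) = -58656 / 204985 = -0.29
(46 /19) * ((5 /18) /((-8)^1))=-115 /1368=-0.08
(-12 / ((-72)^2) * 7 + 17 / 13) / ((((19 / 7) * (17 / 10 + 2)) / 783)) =7361795 / 73112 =100.69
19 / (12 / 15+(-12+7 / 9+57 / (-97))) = -82935 / 48058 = -1.73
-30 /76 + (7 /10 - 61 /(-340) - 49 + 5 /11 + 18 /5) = -3159383 /71060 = -44.46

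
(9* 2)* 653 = 11754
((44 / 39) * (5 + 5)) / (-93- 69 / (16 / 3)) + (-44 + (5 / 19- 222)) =-66779581 / 251199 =-265.84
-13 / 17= -0.76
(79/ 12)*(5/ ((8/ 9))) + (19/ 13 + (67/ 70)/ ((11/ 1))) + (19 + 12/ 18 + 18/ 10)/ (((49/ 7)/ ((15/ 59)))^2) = 3074954403/ 79645280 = 38.61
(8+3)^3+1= 1332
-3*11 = -33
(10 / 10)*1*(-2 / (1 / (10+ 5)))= -30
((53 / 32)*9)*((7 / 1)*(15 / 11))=50085 / 352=142.29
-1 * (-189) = 189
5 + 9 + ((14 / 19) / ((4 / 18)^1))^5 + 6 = 1041958523 / 2476099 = 420.81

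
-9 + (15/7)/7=-426/49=-8.69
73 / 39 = 1.87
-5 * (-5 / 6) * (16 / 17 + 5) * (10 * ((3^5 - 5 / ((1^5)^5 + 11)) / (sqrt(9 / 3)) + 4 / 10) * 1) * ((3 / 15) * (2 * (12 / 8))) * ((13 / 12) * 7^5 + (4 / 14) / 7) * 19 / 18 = 400945875.42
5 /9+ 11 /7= 134 /63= 2.13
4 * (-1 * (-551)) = 2204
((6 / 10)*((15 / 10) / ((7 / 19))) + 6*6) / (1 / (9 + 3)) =16146 / 35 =461.31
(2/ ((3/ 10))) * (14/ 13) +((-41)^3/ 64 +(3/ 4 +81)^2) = 14010925/ 2496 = 5613.35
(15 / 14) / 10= 3 / 28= 0.11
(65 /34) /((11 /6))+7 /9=3064 /1683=1.82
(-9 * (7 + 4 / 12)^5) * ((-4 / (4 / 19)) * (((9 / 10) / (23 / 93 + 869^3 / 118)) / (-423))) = -9425992928 / 6793585850835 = -0.00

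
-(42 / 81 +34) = -932 / 27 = -34.52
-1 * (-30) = 30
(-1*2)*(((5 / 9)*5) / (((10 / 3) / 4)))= -20 / 3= -6.67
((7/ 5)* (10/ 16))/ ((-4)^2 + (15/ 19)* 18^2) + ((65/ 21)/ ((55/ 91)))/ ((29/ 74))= 516775153/ 39535584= 13.07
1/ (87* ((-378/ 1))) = -1/ 32886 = -0.00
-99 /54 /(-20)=11 /120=0.09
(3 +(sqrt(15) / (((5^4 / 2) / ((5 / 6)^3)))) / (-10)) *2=6 - sqrt(15) / 2700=6.00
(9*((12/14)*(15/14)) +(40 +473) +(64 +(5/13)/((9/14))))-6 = 3324358/5733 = 579.86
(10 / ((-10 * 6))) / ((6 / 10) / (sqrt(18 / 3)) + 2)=-50 / 591 + 5 * sqrt(6) / 1182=-0.07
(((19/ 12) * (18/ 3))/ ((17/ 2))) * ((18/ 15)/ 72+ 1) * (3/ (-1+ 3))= 1159/ 680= 1.70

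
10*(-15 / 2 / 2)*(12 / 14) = -225 / 7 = -32.14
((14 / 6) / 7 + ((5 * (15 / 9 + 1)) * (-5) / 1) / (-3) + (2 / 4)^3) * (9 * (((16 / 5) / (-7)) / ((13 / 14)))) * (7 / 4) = -11431 / 65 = -175.86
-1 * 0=0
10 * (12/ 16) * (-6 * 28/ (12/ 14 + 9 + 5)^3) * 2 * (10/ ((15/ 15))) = -540225/ 70304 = -7.68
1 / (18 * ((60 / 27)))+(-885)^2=31329001 / 40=783225.02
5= 5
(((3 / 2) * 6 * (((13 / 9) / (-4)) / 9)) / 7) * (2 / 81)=-0.00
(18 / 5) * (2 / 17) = 0.42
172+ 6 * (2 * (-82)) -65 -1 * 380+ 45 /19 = -1254.63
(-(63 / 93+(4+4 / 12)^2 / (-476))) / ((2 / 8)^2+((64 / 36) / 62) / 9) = -3050100 / 314041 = -9.71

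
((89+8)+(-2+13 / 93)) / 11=8848 / 1023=8.65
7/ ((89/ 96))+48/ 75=18224/ 2225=8.19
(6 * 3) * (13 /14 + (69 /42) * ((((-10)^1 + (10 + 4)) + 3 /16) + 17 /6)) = 25125 /112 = 224.33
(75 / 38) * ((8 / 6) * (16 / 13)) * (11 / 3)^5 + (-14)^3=-597.40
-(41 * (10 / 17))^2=-168100 / 289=-581.66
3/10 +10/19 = 157/190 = 0.83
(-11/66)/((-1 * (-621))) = -1/3726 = -0.00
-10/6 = -5/3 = -1.67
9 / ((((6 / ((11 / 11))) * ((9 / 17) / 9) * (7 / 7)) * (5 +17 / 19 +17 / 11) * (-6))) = -3553 / 6220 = -0.57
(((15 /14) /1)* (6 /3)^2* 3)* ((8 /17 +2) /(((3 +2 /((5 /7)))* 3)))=900 /493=1.83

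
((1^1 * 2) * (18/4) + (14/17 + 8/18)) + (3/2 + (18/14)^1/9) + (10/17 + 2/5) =12.90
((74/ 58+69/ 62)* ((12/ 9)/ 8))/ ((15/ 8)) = 1718/ 8091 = 0.21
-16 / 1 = -16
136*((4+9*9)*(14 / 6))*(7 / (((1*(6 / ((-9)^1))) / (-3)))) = 849660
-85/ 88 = -0.97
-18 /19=-0.95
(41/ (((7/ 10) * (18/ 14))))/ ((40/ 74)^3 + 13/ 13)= 20767730/ 527877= 39.34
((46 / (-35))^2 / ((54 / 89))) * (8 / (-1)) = -753296 / 33075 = -22.78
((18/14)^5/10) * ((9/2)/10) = 531441/3361400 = 0.16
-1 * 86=-86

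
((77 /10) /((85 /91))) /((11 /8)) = 2548 /425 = 6.00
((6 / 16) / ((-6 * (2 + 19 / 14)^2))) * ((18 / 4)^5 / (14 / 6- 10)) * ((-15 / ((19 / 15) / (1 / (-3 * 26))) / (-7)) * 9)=-837019575 / 3212628224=-0.26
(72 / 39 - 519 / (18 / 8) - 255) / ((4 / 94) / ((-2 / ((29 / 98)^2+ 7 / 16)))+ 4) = -34068960688 / 280879443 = -121.29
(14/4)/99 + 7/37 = 1645/7326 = 0.22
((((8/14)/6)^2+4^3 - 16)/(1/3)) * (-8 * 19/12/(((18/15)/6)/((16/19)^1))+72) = 169376/63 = 2688.51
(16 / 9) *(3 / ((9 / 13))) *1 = 208 / 27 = 7.70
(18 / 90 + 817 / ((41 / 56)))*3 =3348.31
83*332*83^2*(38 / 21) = 7213664792 / 21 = 343507847.24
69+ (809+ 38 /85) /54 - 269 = -849197 /4590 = -185.01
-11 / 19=-0.58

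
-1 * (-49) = 49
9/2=4.50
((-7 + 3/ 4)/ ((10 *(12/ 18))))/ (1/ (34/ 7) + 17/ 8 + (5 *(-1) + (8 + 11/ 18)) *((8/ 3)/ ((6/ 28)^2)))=-61965/ 14015182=-0.00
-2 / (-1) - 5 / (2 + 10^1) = 19 / 12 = 1.58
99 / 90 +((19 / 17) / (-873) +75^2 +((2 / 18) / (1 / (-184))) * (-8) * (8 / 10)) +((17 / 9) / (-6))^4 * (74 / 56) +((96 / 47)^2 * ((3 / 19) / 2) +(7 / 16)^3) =6071655209227900921331 / 1054588465830187008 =5757.37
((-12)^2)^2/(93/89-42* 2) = -615168/2461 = -249.97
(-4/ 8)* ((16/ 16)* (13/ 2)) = -13/ 4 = -3.25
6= 6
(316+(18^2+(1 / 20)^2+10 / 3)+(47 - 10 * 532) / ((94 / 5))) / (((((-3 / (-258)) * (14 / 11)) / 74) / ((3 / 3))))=358160432641 / 197400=1814389.22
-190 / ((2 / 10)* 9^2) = -950 / 81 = -11.73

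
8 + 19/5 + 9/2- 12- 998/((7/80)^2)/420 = -3149353/10290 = -306.06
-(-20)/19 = 20/19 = 1.05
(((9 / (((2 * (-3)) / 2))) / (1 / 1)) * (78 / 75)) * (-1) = 78 / 25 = 3.12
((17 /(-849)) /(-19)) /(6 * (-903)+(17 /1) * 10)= -17 /84655488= -0.00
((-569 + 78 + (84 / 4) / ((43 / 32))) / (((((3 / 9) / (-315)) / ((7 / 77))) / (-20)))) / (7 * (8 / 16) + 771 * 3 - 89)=-5723480 / 15609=-366.68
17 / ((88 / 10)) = 1.93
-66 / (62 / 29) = -957 / 31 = -30.87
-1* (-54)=54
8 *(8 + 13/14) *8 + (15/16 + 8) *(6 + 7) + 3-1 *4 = 76901/112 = 686.62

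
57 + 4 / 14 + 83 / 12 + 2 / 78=23379 / 364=64.23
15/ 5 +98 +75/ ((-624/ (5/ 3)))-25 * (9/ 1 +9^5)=-921241901/ 624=-1476349.20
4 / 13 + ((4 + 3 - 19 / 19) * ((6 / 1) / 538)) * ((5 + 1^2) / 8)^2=9661 / 27976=0.35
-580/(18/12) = -386.67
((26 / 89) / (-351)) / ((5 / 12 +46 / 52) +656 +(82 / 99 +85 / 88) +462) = -2288 / 3081927333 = -0.00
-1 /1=-1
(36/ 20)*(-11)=-99/ 5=-19.80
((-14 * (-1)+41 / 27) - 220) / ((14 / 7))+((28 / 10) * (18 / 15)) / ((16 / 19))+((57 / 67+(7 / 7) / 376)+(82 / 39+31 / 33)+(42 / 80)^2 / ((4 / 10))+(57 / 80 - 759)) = -33146562206683 / 38906524800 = -851.95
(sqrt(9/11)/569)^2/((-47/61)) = -549/167384437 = -0.00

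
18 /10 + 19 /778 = 7097 /3890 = 1.82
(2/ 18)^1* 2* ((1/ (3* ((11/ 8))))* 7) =112/ 297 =0.38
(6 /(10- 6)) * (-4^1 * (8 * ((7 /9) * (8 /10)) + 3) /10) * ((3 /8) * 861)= -309099 /200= -1545.50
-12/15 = -4/5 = -0.80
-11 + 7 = -4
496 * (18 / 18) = 496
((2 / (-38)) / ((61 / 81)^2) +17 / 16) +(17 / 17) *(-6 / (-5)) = 12271639 / 5655920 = 2.17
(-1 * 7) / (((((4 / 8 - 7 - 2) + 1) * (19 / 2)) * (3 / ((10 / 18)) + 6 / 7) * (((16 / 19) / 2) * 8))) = 49 / 10512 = 0.00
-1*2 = -2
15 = 15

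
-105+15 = -90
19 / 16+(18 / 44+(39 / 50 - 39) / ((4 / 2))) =-77059 / 4400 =-17.51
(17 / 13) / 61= 17 / 793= 0.02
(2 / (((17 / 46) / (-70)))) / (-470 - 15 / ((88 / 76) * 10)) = 283360 / 352529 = 0.80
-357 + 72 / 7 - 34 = -2665 / 7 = -380.71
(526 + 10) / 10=268 / 5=53.60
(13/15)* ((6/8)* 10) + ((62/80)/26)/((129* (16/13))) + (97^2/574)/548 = 42395716969/6492353280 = 6.53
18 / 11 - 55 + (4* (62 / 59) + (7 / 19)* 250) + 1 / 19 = 530204 / 12331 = 43.00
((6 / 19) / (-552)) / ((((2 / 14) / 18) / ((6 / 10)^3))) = -1701 / 109250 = -0.02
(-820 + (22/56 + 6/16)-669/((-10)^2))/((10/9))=-10406619/14000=-743.33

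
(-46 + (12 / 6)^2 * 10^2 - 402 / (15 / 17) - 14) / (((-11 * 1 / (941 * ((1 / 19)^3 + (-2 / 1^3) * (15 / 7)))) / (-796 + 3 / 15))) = 445306140928346 / 13203575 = 33726179.53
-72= -72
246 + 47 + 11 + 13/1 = 317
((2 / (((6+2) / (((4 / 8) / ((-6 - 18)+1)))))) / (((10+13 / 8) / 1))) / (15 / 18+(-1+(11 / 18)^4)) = 34992 / 2035615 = 0.02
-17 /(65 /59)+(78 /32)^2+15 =91697 /16640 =5.51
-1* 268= -268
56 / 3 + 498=1550 / 3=516.67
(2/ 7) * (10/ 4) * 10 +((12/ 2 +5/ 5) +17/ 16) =1703/ 112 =15.21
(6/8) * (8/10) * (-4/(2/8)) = -48/5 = -9.60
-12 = -12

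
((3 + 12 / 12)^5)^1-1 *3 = 1021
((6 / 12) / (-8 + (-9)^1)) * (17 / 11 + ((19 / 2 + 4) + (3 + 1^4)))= -419 / 748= -0.56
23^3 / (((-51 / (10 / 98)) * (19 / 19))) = -60835 / 2499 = -24.34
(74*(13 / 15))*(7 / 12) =3367 / 90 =37.41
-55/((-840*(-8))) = -11/1344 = -0.01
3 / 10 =0.30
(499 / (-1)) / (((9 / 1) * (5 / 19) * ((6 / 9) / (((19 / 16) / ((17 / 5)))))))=-180139 / 1632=-110.38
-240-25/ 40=-1925/ 8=-240.62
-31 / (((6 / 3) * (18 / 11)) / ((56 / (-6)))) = 2387 / 27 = 88.41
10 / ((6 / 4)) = 20 / 3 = 6.67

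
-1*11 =-11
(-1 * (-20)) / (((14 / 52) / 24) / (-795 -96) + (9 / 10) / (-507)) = -722779200 / 64607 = -11187.32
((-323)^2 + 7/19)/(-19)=-1982258/361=-5491.02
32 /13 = 2.46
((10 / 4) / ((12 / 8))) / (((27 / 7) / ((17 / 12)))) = 595 / 972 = 0.61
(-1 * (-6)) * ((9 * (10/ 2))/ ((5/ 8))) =432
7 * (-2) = -14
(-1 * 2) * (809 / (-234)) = 809 / 117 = 6.91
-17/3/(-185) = 17/555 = 0.03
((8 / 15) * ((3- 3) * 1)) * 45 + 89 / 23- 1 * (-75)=1814 / 23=78.87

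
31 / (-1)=-31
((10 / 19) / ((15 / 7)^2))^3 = 941192 / 625026375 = 0.00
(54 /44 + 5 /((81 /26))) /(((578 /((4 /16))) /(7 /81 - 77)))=-15721405 /166859352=-0.09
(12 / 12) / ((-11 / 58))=-58 / 11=-5.27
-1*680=-680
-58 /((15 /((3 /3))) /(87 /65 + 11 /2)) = -25781 /975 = -26.44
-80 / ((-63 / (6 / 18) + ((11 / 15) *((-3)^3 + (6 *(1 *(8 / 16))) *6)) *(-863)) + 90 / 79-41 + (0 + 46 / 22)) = -43450 / 2970367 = -0.01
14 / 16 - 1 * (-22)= 183 / 8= 22.88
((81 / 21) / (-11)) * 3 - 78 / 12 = -1163 / 154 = -7.55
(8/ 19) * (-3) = -24/ 19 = -1.26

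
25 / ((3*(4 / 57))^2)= 9025 / 16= 564.06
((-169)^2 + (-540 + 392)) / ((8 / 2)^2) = 28413 / 16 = 1775.81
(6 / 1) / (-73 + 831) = 3 / 379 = 0.01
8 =8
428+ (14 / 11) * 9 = 4834 / 11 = 439.45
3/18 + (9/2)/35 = 31/105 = 0.30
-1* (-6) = 6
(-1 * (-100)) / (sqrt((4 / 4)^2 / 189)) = 300 * sqrt(21) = 1374.77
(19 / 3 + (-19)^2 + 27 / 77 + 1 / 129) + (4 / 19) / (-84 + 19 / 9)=4649322478 / 12644709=367.69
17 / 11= 1.55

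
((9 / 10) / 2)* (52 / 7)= 117 / 35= 3.34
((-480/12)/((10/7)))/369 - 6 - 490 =-496.08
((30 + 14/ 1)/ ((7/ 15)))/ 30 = 22/ 7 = 3.14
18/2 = 9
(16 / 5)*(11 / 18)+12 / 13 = 2.88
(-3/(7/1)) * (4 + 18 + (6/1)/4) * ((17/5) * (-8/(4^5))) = 2397/8960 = 0.27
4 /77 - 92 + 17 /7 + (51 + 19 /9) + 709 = 466106 /693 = 672.59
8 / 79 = 0.10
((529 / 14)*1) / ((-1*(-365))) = 0.10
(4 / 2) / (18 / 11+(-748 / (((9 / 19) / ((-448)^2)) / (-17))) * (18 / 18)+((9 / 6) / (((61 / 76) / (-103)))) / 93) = 187209 / 504329493250436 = 0.00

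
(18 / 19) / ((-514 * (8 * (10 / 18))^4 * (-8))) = 59049 / 100003840000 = 0.00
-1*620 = -620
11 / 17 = 0.65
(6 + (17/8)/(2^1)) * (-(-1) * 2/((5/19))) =2147/40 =53.68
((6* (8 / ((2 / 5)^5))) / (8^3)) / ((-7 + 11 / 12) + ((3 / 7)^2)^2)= -67528125 / 44621056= -1.51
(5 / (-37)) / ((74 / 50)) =-125 / 1369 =-0.09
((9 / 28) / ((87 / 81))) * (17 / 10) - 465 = -3771669 / 8120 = -464.49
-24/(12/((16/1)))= -32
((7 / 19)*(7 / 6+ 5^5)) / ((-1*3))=-131299 / 342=-383.92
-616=-616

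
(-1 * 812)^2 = 659344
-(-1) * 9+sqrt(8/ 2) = 11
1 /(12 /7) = 7 /12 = 0.58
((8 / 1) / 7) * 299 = 2392 / 7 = 341.71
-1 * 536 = -536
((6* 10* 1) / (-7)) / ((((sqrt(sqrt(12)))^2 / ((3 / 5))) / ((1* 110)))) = -660* sqrt(3) / 7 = -163.31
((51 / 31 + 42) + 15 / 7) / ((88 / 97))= 120474 / 2387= 50.47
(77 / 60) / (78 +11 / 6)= 77 / 4790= 0.02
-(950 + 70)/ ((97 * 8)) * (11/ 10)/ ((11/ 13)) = -663/ 388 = -1.71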